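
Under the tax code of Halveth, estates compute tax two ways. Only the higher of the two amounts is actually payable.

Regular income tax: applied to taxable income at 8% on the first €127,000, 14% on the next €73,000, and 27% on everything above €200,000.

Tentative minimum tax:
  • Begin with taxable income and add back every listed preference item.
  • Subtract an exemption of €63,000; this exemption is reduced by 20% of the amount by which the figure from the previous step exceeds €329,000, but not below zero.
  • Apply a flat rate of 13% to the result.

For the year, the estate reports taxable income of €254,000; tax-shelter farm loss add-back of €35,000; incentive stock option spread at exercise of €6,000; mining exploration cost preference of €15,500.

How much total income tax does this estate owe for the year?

€34,960

Tentative minimum tax:
  Adjusted income: €254,000 + €35,000 + €6,000 + €15,500 = €310,500
  Exemption: €310,500 ≤ €329,000, so full €63,000 applies
  Base: €310,500 − €63,000 = €247,500
  €247,500 × 13% = €32,175

Regular income tax:
  €127,000 × 8% = €10,160
  €73,000 × 14% = €10,220
  €54,000 × 27% = €14,580
  → €34,960

€34,960 > €32,175, so the regular income tax governs.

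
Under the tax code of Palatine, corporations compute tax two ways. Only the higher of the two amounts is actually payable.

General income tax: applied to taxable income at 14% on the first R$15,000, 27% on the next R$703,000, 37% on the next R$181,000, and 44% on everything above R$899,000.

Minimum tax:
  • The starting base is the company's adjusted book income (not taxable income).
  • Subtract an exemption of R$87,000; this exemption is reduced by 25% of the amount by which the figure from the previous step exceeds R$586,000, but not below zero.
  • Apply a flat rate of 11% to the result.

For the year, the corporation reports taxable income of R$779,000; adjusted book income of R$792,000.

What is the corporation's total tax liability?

R$214,480

General income tax:
  R$15,000 × 14% = R$2,100
  R$703,000 × 27% = R$189,810
  R$61,000 × 37% = R$22,570
  → R$214,480

Minimum tax:
  Base (adjusted book income): R$792,000
  Exemption: R$87,000 − 25% × (R$792,000 − R$586,000) = R$87,000 − R$51,500 = R$35,500
  Base: R$792,000 − R$35,500 = R$756,500
  R$756,500 × 11% = R$83,215

R$214,480 > R$83,215, so the general income tax governs.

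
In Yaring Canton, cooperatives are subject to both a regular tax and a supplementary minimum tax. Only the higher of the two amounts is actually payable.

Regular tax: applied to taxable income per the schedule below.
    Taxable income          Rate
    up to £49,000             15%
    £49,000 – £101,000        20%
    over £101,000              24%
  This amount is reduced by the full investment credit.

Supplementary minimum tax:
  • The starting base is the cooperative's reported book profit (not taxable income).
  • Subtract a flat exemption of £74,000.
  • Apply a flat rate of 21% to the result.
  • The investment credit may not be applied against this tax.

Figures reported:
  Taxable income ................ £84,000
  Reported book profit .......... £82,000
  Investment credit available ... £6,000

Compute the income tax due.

£8,350

Regular tax:
  £49,000 × 15% = £7,350
  £35,000 × 20% = £7,000
  → £14,350
  Less investment credit £6,000 → £8,350

Supplementary minimum tax:
  Base (reported book profit): £82,000
  Less exemption £74,000 → base £8,000
  £8,000 × 21% = £1,680

£8,350 > £1,680, so the regular tax governs.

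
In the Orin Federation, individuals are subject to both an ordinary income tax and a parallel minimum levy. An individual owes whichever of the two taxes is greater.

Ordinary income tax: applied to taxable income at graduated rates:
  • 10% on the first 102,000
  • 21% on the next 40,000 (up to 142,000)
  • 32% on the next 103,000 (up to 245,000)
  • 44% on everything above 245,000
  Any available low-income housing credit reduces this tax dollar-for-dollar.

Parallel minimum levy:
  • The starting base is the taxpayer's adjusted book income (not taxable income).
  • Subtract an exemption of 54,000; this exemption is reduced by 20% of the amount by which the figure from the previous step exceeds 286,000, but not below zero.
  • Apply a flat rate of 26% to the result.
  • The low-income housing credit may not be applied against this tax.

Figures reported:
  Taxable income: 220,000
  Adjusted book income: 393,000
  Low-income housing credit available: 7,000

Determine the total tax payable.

93,704

Ordinary income tax:
  102,000 × 10% = 10,200
  40,000 × 21% = 8,400
  78,000 × 32% = 24,960
  → 43,560
  Less low-income housing credit 7,000 → 36,560

Parallel minimum levy:
  Base (adjusted book income): 393,000
  Exemption: 54,000 − 20% × (393,000 − 286,000) = 54,000 − 21,400 = 32,600
  Base: 393,000 − 32,600 = 360,400
  360,400 × 26% = 93,704

93,704 > 36,560, so the parallel minimum levy is the binding amount.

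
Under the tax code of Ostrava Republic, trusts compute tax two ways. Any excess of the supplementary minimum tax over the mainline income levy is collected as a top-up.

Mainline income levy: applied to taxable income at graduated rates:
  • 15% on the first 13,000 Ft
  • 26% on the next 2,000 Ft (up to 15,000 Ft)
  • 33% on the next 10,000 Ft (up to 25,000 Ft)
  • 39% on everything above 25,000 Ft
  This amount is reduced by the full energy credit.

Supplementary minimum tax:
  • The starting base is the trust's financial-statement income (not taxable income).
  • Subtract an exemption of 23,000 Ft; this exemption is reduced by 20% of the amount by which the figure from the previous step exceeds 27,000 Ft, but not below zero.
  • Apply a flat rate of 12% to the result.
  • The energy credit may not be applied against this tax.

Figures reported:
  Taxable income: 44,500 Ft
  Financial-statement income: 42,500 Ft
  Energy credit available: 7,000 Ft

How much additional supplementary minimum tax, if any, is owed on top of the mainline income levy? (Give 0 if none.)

Supplementary minimum tax:
  Base (financial-statement income): 42,500 Ft
  Exemption: 23,000 Ft − 20% × (42,500 Ft − 27,000 Ft) = 23,000 Ft − 3,100 Ft = 19,900 Ft
  Base: 42,500 Ft − 19,900 Ft = 22,600 Ft
  22,600 Ft × 12% = 2,712 Ft

Mainline income levy:
  13,000 Ft × 15% = 1,950 Ft
  2,000 Ft × 26% = 520 Ft
  10,000 Ft × 33% = 3,300 Ft
  19,500 Ft × 39% = 7,605 Ft
  → 13,375 Ft
  Less energy credit 7,000 Ft → 6,375 Ft

2,712 Ft ≤ 6,375 Ft, so no add-on is due.

0 Ft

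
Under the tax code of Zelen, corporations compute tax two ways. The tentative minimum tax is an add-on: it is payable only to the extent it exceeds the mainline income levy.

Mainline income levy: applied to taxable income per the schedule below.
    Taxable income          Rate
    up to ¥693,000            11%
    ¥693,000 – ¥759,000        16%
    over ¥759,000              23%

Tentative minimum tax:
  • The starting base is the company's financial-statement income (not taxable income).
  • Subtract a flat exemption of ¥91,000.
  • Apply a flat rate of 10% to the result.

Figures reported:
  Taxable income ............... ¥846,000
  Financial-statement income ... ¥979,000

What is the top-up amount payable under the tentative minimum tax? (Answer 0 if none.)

¥0

Tentative minimum tax:
  Base (financial-statement income): ¥979,000
  Less exemption ¥91,000 → base ¥888,000
  ¥888,000 × 10% = ¥88,800

Mainline income levy:
  ¥693,000 × 11% = ¥76,230
  ¥66,000 × 16% = ¥10,560
  ¥87,000 × 23% = ¥20,010
  → ¥106,800

¥88,800 ≤ ¥106,800, so no add-on is due.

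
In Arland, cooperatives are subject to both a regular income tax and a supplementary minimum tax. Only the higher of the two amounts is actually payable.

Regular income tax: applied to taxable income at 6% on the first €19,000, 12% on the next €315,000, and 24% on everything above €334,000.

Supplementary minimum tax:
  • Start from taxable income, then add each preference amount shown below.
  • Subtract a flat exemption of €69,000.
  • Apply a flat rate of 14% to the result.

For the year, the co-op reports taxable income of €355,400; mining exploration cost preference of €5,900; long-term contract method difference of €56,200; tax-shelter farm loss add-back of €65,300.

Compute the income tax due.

Regular income tax:
  €19,000 × 6% = €1,140
  €315,000 × 12% = €37,800
  €21,400 × 24% = €5,136
  → €44,076

Supplementary minimum tax:
  Adjusted income: €355,400 + €5,900 + €56,200 + €65,300 = €482,800
  Less exemption €69,000 → base €413,800
  €413,800 × 14% = €57,932

€57,932 > €44,076, so the supplementary minimum tax is the binding amount.

€57,932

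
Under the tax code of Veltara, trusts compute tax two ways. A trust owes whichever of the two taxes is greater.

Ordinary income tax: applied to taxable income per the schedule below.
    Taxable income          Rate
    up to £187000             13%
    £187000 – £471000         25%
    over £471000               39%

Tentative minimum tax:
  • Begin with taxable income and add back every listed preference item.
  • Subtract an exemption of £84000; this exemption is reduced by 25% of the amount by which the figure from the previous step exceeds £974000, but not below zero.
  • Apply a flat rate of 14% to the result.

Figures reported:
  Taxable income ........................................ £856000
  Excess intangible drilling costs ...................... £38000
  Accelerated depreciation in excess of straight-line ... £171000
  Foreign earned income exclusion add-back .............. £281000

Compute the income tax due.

Ordinary income tax:
  £187000 × 13% = £24310
  £284000 × 25% = £71000
  £385000 × 39% = £150150
  → £245460

Tentative minimum tax:
  Adjusted income: £856000 + £38000 + £171000 + £281000 = £1346000
  Exemption: 25% × (£1346000 − £974000) = £93000 ≥ £84000, so the exemption is fully phased out
  Base: £1346000 − £0 = £1346000
  £1346000 × 14% = £188440

£245460 > £188440, so the ordinary income tax governs.

£245460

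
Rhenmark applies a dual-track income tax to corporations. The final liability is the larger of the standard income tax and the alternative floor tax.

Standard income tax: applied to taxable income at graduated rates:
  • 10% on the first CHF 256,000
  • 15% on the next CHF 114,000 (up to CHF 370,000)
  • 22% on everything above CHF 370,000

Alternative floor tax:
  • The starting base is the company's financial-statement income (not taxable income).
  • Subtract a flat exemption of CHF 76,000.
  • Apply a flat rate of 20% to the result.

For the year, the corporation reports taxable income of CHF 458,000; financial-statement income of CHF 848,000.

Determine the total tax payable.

Standard income tax:
  CHF 256,000 × 10% = CHF 25,600
  CHF 114,000 × 15% = CHF 17,100
  CHF 88,000 × 22% = CHF 19,360
  → CHF 62,060

Alternative floor tax:
  Base (financial-statement income): CHF 848,000
  Less exemption CHF 76,000 → base CHF 772,000
  CHF 772,000 × 20% = CHF 154,400

CHF 154,400 > CHF 62,060, so the alternative floor tax is the binding amount.

CHF 154,400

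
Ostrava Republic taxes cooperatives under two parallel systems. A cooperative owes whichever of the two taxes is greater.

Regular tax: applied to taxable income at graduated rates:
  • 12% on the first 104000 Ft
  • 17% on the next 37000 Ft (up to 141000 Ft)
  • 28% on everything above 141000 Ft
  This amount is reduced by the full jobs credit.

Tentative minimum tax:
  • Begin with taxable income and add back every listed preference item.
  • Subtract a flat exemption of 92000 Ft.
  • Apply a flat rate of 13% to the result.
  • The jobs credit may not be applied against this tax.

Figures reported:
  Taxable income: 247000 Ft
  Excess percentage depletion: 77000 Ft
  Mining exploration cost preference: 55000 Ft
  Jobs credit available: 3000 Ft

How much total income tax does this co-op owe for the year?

45450 Ft

Tentative minimum tax:
  Adjusted income: 247000 Ft + 77000 Ft + 55000 Ft = 379000 Ft
  Less exemption 92000 Ft → base 287000 Ft
  287000 Ft × 13% = 37310 Ft

Regular tax:
  104000 Ft × 12% = 12480 Ft
  37000 Ft × 17% = 6290 Ft
  106000 Ft × 28% = 29680 Ft
  → 48450 Ft
  Less jobs credit 3000 Ft → 45450 Ft

45450 Ft > 37310 Ft, so the regular tax governs.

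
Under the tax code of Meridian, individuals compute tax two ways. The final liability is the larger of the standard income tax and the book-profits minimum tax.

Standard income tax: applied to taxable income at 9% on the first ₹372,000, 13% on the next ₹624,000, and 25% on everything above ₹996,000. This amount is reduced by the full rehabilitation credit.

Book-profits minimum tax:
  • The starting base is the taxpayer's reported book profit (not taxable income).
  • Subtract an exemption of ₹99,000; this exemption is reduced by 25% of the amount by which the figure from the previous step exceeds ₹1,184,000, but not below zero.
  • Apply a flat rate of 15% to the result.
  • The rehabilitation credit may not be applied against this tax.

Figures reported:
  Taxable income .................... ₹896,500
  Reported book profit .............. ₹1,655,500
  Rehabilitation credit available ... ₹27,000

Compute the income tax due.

Book-profits minimum tax:
  Base (reported book profit): ₹1,655,500
  Exemption: 25% × (₹1,655,500 − ₹1,184,000) = ₹117,875 ≥ ₹99,000, so the exemption is fully phased out
  Base: ₹1,655,500 − ₹0 = ₹1,655,500
  ₹1,655,500 × 15% = ₹248,325

Standard income tax:
  ₹372,000 × 9% = ₹33,480
  ₹524,500 × 13% = ₹68,185
  → ₹101,665
  Less rehabilitation credit ₹27,000 → ₹74,665

₹248,325 > ₹74,665, so the book-profits minimum tax is the binding amount.

₹248,325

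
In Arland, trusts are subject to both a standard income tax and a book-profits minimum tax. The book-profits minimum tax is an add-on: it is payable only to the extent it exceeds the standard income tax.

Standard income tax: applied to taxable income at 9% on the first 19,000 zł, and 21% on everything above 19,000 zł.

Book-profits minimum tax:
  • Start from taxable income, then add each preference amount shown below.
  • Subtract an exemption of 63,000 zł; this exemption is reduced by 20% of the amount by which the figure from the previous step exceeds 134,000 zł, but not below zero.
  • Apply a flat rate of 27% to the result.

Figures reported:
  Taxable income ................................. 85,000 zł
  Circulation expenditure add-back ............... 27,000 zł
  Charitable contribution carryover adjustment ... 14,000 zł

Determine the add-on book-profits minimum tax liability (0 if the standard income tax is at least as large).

1,440 zł

Book-profits minimum tax:
  Adjusted income: 85,000 zł + 27,000 zł + 14,000 zł = 126,000 zł
  Exemption: 126,000 zł ≤ 134,000 zł, so full 63,000 zł applies
  Base: 126,000 zł − 63,000 zł = 63,000 zł
  63,000 zł × 27% = 17,010 zł

Standard income tax:
  19,000 zł × 9% = 1,710 zł
  66,000 zł × 21% = 13,860 zł
  → 15,570 zł

Excess of book-profits minimum tax over standard income tax: 17,010 zł − 15,570 zł = 1,440 zł.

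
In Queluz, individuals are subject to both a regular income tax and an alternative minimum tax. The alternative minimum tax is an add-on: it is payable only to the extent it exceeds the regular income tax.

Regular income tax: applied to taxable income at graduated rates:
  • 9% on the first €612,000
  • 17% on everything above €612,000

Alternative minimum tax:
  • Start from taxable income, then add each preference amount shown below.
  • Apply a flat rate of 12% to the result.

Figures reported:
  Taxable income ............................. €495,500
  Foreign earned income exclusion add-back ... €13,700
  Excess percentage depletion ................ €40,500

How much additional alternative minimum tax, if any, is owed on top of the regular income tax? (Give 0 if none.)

€21,369

Regular income tax:
  €495,500 × 9% = €44,595

Alternative minimum tax:
  Adjusted income: €495,500 + €13,700 + €40,500 = €549,700
  €549,700 × 12% = €65,964

Excess of alternative minimum tax over regular income tax: €65,964 − €44,595 = €21,369.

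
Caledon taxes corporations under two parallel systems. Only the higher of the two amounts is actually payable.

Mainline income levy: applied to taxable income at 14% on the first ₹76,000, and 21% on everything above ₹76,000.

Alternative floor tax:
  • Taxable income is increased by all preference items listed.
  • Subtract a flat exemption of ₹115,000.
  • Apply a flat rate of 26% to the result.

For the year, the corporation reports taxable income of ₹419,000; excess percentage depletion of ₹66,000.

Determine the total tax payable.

Alternative floor tax:
  Adjusted income: ₹419,000 + ₹66,000 = ₹485,000
  Less exemption ₹115,000 → base ₹370,000
  ₹370,000 × 26% = ₹96,200

Mainline income levy:
  ₹76,000 × 14% = ₹10,640
  ₹343,000 × 21% = ₹72,030
  → ₹82,670

₹96,200 > ₹82,670, so the alternative floor tax is the binding amount.

₹96,200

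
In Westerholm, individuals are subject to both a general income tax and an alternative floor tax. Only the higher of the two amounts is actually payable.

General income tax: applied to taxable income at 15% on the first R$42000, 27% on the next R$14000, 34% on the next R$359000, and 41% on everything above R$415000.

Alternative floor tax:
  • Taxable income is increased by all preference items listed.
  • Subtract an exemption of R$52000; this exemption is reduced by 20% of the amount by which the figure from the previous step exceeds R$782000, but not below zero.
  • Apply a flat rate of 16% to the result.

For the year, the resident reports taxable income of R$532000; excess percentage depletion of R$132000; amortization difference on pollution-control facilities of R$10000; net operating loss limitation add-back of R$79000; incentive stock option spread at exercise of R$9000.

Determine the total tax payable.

R$180110

Alternative floor tax:
  Adjusted income: R$532000 + R$132000 + R$10000 + R$79000 + R$9000 = R$762000
  Exemption: R$762000 ≤ R$782000, so full R$52000 applies
  Base: R$762000 − R$52000 = R$710000
  R$710000 × 16% = R$113600

General income tax:
  R$42000 × 15% = R$6300
  R$14000 × 27% = R$3780
  R$359000 × 34% = R$122060
  R$117000 × 41% = R$47970
  → R$180110

R$180110 > R$113600, so the general income tax governs.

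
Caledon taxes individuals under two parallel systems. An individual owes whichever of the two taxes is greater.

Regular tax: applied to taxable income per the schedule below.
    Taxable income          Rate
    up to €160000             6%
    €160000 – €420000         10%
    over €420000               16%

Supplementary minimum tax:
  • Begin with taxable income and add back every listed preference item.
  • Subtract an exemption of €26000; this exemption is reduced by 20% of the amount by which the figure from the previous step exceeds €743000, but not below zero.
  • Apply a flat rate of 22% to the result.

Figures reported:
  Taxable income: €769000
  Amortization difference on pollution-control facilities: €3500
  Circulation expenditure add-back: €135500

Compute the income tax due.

Regular tax:
  €160000 × 6% = €9600
  €260000 × 10% = €26000
  €349000 × 16% = €55840
  → €91440

Supplementary minimum tax:
  Adjusted income: €769000 + €3500 + €135500 = €908000
  Exemption: 20% × (€908000 − €743000) = €33000 ≥ €26000, so the exemption is fully phased out
  Base: €908000 − €0 = €908000
  €908000 × 22% = €199760

€199760 > €91440, so the supplementary minimum tax is the binding amount.

€199760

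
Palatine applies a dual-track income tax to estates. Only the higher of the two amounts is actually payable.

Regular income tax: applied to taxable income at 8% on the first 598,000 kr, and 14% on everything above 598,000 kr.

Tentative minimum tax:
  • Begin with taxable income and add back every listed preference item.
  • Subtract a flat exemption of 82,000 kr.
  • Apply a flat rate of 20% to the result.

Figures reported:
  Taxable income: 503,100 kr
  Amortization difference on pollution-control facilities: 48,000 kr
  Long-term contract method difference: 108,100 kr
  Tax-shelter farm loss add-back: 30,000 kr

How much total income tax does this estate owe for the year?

Tentative minimum tax:
  Adjusted income: 503,100 kr + 48,000 kr + 108,100 kr + 30,000 kr = 689,200 kr
  Less exemption 82,000 kr → base 607,200 kr
  607,200 kr × 20% = 121,440 kr

Regular income tax:
  503,100 kr × 8% = 40,248 kr

121,440 kr > 40,248 kr, so the tentative minimum tax is the binding amount.

121,440 kr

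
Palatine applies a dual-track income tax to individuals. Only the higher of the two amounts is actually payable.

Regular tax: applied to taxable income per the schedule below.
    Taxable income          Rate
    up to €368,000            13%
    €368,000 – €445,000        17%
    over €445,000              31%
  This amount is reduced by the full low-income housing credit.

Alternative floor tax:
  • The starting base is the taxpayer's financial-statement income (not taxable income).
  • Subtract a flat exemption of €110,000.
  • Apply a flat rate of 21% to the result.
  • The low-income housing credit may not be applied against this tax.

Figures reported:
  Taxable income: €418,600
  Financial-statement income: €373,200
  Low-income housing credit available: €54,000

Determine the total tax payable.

€55,272

Regular tax:
  €368,000 × 13% = €47,840
  €50,600 × 17% = €8,602
  → €56,442
  Less low-income housing credit €54,000 → €2,442

Alternative floor tax:
  Base (financial-statement income): €373,200
  Less exemption €110,000 → base €263,200
  €263,200 × 21% = €55,272

€55,272 > €2,442, so the alternative floor tax is the binding amount.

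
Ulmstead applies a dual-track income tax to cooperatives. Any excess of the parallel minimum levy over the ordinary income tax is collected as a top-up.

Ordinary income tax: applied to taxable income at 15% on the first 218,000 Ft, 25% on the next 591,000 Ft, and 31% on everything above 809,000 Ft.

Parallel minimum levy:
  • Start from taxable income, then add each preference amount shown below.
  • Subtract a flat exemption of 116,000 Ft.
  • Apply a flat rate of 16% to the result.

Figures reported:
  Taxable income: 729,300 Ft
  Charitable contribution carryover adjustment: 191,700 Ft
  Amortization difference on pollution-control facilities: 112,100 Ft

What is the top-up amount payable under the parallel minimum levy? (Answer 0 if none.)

Ordinary income tax:
  218,000 Ft × 15% = 32,700 Ft
  511,300 Ft × 25% = 127,825 Ft
  → 160,525 Ft

Parallel minimum levy:
  Adjusted income: 729,300 Ft + 191,700 Ft + 112,100 Ft = 1,033,100 Ft
  Less exemption 116,000 Ft → base 917,100 Ft
  917,100 Ft × 16% = 146,736 Ft

146,736 Ft ≤ 160,525 Ft, so no add-on is due.

0 Ft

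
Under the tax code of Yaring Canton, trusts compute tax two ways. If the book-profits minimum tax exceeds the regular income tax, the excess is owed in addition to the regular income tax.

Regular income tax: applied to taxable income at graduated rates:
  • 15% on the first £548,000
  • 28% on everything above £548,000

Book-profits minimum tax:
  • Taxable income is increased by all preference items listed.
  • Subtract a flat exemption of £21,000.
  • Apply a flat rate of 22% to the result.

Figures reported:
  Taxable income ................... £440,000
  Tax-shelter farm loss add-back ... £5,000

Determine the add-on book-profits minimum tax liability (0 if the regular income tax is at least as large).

Regular income tax:
  £440,000 × 15% = £66,000

Book-profits minimum tax:
  Adjusted income: £440,000 + £5,000 = £445,000
  Less exemption £21,000 → base £424,000
  £424,000 × 22% = £93,280

Excess of book-profits minimum tax over regular income tax: £93,280 − £66,000 = £27,280.

£27,280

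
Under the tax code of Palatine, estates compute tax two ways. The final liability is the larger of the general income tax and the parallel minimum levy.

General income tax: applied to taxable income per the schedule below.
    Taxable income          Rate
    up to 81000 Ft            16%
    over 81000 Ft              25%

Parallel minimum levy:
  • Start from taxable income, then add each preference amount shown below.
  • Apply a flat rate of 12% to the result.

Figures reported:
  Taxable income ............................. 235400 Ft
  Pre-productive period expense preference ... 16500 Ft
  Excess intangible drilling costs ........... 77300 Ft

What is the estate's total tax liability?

51560 Ft

Parallel minimum levy:
  Adjusted income: 235400 Ft + 16500 Ft + 77300 Ft = 329200 Ft
  329200 Ft × 12% = 39504 Ft

General income tax:
  81000 Ft × 16% = 12960 Ft
  154400 Ft × 25% = 38600 Ft
  → 51560 Ft

51560 Ft > 39504 Ft, so the general income tax governs.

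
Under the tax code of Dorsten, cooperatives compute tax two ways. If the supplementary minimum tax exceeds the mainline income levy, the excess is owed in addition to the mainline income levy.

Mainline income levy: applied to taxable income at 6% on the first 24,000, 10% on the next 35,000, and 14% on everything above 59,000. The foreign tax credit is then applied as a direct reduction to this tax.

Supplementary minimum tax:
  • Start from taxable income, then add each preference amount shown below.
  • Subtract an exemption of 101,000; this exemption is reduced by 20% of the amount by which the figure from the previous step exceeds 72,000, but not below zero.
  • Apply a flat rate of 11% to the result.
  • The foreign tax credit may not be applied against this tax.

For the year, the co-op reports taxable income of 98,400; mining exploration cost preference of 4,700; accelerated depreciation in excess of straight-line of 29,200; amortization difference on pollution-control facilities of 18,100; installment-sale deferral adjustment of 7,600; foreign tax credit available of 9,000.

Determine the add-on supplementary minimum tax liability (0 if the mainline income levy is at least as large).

Mainline income levy:
  24,000 × 6% = 1,440
  35,000 × 10% = 3,500
  39,400 × 14% = 5,516
  → 10,456
  Less foreign tax credit 9,000 → 1,456

Supplementary minimum tax:
  Adjusted income: 98,400 + 4,700 + 29,200 + 18,100 + 7,600 = 158,000
  Exemption: 101,000 − 20% × (158,000 − 72,000) = 101,000 − 17,200 = 83,800
  Base: 158,000 − 83,800 = 74,200
  74,200 × 11% = 8,162

Excess of supplementary minimum tax over mainline income levy: 8,162 − 1,456 = 6,706.

6,706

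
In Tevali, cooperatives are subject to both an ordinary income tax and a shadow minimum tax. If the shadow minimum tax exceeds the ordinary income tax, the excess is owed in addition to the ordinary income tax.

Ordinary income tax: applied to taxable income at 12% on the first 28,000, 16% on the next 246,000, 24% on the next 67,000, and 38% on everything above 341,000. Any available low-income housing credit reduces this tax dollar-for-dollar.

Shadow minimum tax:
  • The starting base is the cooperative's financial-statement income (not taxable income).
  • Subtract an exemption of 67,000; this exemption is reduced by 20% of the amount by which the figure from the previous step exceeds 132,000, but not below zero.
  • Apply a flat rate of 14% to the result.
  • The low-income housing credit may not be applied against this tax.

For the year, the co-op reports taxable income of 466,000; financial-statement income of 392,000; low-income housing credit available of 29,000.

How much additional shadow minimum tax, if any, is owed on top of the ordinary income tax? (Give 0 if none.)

0

Ordinary income tax:
  28,000 × 12% = 3,360
  246,000 × 16% = 39,360
  67,000 × 24% = 16,080
  125,000 × 38% = 47,500
  → 106,300
  Less low-income housing credit 29,000 → 77,300

Shadow minimum tax:
  Base (financial-statement income): 392,000
  Exemption: 67,000 − 20% × (392,000 − 132,000) = 67,000 − 52,000 = 15,000
  Base: 392,000 − 15,000 = 377,000
  377,000 × 14% = 52,780

52,780 ≤ 77,300, so no add-on is due.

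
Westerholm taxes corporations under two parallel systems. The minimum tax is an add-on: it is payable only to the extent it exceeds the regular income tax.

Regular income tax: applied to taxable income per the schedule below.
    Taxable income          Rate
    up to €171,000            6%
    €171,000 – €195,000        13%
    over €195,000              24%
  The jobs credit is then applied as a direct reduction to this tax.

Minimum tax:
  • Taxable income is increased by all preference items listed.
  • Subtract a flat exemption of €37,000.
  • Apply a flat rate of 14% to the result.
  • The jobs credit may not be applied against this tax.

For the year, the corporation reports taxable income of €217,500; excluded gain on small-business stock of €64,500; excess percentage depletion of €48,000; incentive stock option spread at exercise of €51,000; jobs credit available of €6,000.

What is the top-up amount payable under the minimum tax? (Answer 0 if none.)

€35,380

Minimum tax:
  Adjusted income: €217,500 + €64,500 + €48,000 + €51,000 = €381,000
  Less exemption €37,000 → base €344,000
  €344,000 × 14% = €48,160

Regular income tax:
  €171,000 × 6% = €10,260
  €24,000 × 13% = €3,120
  €22,500 × 24% = €5,400
  → €18,780
  Less jobs credit €6,000 → €12,780

Excess of minimum tax over regular income tax: €48,160 − €12,780 = €35,380.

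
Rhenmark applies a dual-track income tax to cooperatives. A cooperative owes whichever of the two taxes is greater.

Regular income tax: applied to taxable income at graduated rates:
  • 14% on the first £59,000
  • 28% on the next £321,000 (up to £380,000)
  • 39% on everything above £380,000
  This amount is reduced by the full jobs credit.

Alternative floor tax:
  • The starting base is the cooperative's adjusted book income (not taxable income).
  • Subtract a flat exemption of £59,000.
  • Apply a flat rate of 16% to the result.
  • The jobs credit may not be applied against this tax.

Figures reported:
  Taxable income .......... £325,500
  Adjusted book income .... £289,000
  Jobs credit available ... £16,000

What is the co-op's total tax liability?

Alternative floor tax:
  Base (adjusted book income): £289,000
  Less exemption £59,000 → base £230,000
  £230,000 × 16% = £36,800

Regular income tax:
  £59,000 × 14% = £8,260
  £266,500 × 28% = £74,620
  → £82,880
  Less jobs credit £16,000 → £66,880

£66,880 > £36,800, so the regular income tax governs.

£66,880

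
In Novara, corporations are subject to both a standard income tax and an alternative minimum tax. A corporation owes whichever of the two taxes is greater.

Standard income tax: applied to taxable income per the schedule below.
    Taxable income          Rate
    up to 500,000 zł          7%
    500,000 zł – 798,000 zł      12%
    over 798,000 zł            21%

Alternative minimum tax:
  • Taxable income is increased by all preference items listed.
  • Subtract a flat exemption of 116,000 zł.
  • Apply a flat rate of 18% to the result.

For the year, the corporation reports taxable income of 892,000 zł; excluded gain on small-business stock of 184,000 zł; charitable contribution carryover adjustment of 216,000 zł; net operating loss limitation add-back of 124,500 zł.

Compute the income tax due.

234,090 zł

Standard income tax:
  500,000 zł × 7% = 35,000 zł
  298,000 zł × 12% = 35,760 zł
  94,000 zł × 21% = 19,740 zł
  → 90,500 zł

Alternative minimum tax:
  Adjusted income: 892,000 zł + 184,000 zł + 216,000 zł + 124,500 zł = 1,416,500 zł
  Less exemption 116,000 zł → base 1,300,500 zł
  1,300,500 zł × 18% = 234,090 zł

234,090 zł > 90,500 zł, so the alternative minimum tax is the binding amount.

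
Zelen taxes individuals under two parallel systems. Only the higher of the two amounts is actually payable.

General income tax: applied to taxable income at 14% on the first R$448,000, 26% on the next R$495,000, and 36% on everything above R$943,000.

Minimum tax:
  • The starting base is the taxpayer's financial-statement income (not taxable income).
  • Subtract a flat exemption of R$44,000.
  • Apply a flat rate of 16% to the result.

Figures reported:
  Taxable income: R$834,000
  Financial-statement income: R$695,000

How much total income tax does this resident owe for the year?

Minimum tax:
  Base (financial-statement income): R$695,000
  Less exemption R$44,000 → base R$651,000
  R$651,000 × 16% = R$104,160

General income tax:
  R$448,000 × 14% = R$62,720
  R$386,000 × 26% = R$100,360
  → R$163,080

R$163,080 > R$104,160, so the general income tax governs.

R$163,080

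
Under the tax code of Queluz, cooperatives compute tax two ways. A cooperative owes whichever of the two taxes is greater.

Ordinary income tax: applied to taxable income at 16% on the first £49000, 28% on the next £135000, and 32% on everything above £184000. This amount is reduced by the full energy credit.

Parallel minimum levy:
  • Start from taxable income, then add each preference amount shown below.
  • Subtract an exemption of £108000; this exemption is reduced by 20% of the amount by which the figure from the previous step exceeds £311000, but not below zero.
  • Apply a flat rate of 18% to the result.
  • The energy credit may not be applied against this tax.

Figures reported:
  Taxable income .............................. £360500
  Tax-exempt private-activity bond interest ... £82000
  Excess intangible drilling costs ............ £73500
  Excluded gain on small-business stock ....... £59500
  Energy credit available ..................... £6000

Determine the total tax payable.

Parallel minimum levy:
  Adjusted income: £360500 + £82000 + £73500 + £59500 = £575500
  Exemption: £108000 − 20% × (£575500 − £311000) = £108000 − £52900 = £55100
  Base: £575500 − £55100 = £520400
  £520400 × 18% = £93672

Ordinary income tax:
  £49000 × 16% = £7840
  £135000 × 28% = £37800
  £176500 × 32% = £56480
  → £102120
  Less energy credit £6000 → £96120

£96120 > £93672, so the ordinary income tax governs.

£96120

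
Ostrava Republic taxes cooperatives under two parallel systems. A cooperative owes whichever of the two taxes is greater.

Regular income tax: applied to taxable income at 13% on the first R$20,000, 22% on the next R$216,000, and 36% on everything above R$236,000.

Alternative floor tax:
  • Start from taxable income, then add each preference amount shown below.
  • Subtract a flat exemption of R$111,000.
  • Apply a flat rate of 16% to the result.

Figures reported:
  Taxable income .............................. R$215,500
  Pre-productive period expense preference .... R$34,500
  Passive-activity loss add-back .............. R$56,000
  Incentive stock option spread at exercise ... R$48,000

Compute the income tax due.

Regular income tax:
  R$20,000 × 13% = R$2,600
  R$195,500 × 22% = R$43,010
  → R$45,610

Alternative floor tax:
  Adjusted income: R$215,500 + R$34,500 + R$56,000 + R$48,000 = R$354,000
  Less exemption R$111,000 → base R$243,000
  R$243,000 × 16% = R$38,880

R$45,610 > R$38,880, so the regular income tax governs.

R$45,610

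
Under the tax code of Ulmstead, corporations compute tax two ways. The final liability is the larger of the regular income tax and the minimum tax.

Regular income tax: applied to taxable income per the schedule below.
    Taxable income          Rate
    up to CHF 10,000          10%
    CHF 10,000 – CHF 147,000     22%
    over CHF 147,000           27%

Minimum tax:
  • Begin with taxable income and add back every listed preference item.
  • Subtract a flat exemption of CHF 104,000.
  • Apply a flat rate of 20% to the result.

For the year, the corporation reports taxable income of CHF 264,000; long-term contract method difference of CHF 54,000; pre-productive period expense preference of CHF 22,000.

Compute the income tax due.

CHF 62,730

Minimum tax:
  Adjusted income: CHF 264,000 + CHF 54,000 + CHF 22,000 = CHF 340,000
  Less exemption CHF 104,000 → base CHF 236,000
  CHF 236,000 × 20% = CHF 47,200

Regular income tax:
  CHF 10,000 × 10% = CHF 1,000
  CHF 137,000 × 22% = CHF 30,140
  CHF 117,000 × 27% = CHF 31,590
  → CHF 62,730

CHF 62,730 > CHF 47,200, so the regular income tax governs.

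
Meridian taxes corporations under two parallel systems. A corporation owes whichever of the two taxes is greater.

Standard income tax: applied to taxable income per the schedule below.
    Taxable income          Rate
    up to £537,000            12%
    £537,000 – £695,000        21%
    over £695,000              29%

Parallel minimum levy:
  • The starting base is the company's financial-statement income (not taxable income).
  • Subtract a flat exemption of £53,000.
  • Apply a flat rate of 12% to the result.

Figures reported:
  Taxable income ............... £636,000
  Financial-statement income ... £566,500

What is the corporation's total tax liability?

£85,230

Parallel minimum levy:
  Base (financial-statement income): £566,500
  Less exemption £53,000 → base £513,500
  £513,500 × 12% = £61,620

Standard income tax:
  £537,000 × 12% = £64,440
  £99,000 × 21% = £20,790
  → £85,230

£85,230 > £61,620, so the standard income tax governs.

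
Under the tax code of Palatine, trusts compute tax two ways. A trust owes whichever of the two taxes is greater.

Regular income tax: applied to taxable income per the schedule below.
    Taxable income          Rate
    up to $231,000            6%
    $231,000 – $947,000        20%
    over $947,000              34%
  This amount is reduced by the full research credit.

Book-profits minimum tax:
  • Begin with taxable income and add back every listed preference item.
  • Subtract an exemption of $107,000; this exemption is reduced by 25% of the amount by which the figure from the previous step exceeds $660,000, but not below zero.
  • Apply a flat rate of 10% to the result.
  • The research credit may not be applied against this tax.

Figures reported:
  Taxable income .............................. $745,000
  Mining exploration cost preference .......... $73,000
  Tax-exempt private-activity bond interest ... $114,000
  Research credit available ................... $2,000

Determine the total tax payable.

Book-profits minimum tax:
  Adjusted income: $745,000 + $73,000 + $114,000 = $932,000
  Exemption: $107,000 − 25% × ($932,000 − $660,000) = $107,000 − $68,000 = $39,000
  Base: $932,000 − $39,000 = $893,000
  $893,000 × 10% = $89,300

Regular income tax:
  $231,000 × 6% = $13,860
  $514,000 × 20% = $102,800
  → $116,660
  Less research credit $2,000 → $114,660

$114,660 > $89,300, so the regular income tax governs.

$114,660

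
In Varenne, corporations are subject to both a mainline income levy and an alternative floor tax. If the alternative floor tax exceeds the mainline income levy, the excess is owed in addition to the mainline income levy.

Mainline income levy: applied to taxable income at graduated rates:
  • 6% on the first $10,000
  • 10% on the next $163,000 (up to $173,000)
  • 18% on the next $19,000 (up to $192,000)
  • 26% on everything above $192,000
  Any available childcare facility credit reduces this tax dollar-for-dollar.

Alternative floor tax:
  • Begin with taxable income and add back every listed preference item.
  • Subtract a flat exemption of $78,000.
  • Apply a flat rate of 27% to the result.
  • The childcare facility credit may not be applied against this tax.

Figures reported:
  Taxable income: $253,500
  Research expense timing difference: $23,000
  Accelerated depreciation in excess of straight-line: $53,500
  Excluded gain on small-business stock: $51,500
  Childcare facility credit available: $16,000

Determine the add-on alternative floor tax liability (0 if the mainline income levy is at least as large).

Mainline income levy:
  $10,000 × 6% = $600
  $163,000 × 10% = $16,300
  $19,000 × 18% = $3,420
  $61,500 × 26% = $15,990
  → $36,310
  Less childcare facility credit $16,000 → $20,310

Alternative floor tax:
  Adjusted income: $253,500 + $23,000 + $53,500 + $51,500 = $381,500
  Less exemption $78,000 → base $303,500
  $303,500 × 27% = $81,945

Excess of alternative floor tax over mainline income levy: $81,945 − $20,310 = $61,635.

$61,635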